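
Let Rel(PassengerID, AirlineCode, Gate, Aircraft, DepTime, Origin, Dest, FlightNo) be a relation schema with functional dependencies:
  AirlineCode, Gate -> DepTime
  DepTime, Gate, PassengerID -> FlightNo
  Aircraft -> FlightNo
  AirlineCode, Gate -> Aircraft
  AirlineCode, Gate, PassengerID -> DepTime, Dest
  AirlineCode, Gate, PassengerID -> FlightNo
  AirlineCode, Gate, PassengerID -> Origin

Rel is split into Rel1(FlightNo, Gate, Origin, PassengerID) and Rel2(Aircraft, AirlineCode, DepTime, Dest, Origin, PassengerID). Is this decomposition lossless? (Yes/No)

Common attributes: {Origin, PassengerID}; their closure is {Origin, PassengerID}.
The closure covers neither Rel1 nor Rel2 entirely; the join is not lossless.

No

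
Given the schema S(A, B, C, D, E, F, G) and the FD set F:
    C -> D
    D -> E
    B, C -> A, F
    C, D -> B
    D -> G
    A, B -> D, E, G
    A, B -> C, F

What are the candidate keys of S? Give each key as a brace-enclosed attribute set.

{C}⁺ = {A, B, C, D, E, F, G} — all of the relation — so {C} is a candidate key.
{A, B}⁺ = {A, B, C, D, E, F, G} — all of the relation — so {A, B} is a candidate key.
These are minimal and exhaustive — every other superkey contains one of them.

{A, B}, {C}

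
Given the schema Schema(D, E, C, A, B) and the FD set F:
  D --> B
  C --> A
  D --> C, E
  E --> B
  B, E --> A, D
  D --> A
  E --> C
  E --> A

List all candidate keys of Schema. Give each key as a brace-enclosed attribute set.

{D}, {E}

{D}⁺ = {A, B, C, D, E} — all of the relation — so {D} is a candidate key.
{E}⁺ = {A, B, C, D, E} — all of the relation — so {E} is a candidate key.
Any other superkey properly contains one of these, so there are no further candidate keys.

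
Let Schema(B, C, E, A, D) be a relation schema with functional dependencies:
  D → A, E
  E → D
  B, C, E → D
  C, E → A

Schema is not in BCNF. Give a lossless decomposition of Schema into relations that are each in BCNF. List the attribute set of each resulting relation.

Candidate keys of the original relation: {B, C, D}, {B, C, E}.
{A, B, C, D, E}: {D} determines {A, D, E} here but is not a superkey — split on D → A, E, giving {A, D, E} and {B, C, D}.
{A, D, E} is in BCNF.
{B, C, D} is in BCNF.

{A, D, E}; {B, C, D}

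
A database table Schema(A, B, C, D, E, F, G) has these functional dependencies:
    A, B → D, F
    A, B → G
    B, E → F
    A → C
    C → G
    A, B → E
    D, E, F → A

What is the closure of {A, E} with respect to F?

{A, C, E, G}

Start with {A, E}.
A → C applies; add {C} → now {A, C, E}.
C → G applies; add {G} → now {A, C, E, G}.
No further FD applies.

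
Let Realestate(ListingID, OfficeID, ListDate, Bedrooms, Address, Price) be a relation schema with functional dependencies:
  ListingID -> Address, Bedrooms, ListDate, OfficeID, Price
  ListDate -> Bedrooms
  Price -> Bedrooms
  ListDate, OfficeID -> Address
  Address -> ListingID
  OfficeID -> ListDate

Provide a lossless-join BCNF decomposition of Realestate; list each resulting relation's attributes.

{Address, ListDate, ListingID, OfficeID, Price}; {Bedrooms, ListDate}

Candidate keys of the original relation: {Address}, {ListingID}, {OfficeID}.
{Address, Bedrooms, ListDate, ListingID, OfficeID, Price}: {ListDate} determines {Bedrooms, ListDate} here but is not a superkey — split on ListDate -> Bedrooms, giving {Bedrooms, ListDate} and {Address, ListDate, ListingID, OfficeID, Price}.
{Bedrooms, ListDate}: every determinant is a superkey — BCNF.
{Address, ListDate, ListingID, OfficeID, Price}: every determinant is a superkey — BCNF.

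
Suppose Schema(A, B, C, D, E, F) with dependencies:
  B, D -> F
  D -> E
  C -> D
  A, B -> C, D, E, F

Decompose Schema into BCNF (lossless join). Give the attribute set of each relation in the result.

{A, B, C}; {B, D, F}; {C, D}; {D, E}

Candidate key of the original relation: {A, B}.
{A, B, C, D, E, F}: {B, D} determines {B, D, E, F} here but is not a superkey — split on B, D -> E, F, giving {B, D, E, F} and {A, B, C, D}.
{B, D, E, F}: {D} determines {D, E} here but is not a superkey — split on D -> E, giving {D, E} and {B, D, F}.
{D, E} is in BCNF.
{B, D, F} is in BCNF.
{A, B, C, D}: {C} determines {C, D} here but is not a superkey — split on C -> D, giving {C, D} and {A, B, C}.
{C, D} is in BCNF.
{A, B, C} is in BCNF.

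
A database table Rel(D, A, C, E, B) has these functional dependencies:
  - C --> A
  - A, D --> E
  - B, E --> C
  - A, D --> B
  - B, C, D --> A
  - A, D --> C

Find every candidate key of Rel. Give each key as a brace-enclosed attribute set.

No FD produces {D}, so it must be in every candidate key.
{A, D} is a candidate key since {A, D}⁺ = {A, B, C, D, E} covers every attribute.
{C, D} is a candidate key since {C, D}⁺ = {A, B, C, D, E} covers every attribute.
{B, D, E} is a candidate key since {B, D, E}⁺ = {A, B, C, D, E} covers every attribute.
No proper subset of any of these is a key, and no other minimal superkey exists.

{A, D}, {B, D, E}, {C, D}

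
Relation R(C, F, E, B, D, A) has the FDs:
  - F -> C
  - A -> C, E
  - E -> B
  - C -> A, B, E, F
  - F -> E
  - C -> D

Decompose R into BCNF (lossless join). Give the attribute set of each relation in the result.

{A, C, D, E, F}; {B, E}

Candidate keys of the original relation: {A}, {C}, {F}.
{A, B, C, D, E, F}: {E} determines {B, E} here but is not a superkey — split on E -> B, giving {B, E} and {A, C, D, E, F}.
{B, E}: every determinant is a superkey — BCNF.
{A, C, D, E, F}: every determinant is a superkey — BCNF.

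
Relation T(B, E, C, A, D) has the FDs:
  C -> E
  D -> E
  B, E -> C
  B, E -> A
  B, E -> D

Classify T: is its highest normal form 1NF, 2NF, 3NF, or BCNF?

Candidate keys: {B, C}, {B, D}, {B, E}. Prime attributes: {B, C, D, E}.
C -> E breaks BCNF: {C}⁺ = {C, E}, so {C} is not a superkey.
But every attribute on its right side ({E}) is prime, and the same holds for every other non-superkey FD, so 3NF still holds.

3NF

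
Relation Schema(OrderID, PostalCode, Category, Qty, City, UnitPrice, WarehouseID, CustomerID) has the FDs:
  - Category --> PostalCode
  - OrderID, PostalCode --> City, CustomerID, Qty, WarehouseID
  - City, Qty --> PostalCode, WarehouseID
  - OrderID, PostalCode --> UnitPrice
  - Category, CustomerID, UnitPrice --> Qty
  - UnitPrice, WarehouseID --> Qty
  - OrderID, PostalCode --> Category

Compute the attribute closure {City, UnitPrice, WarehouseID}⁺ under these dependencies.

Start with {City, UnitPrice, WarehouseID}.
UnitPrice, WarehouseID --> Qty applies; add {Qty} → now {City, Qty, UnitPrice, WarehouseID}.
City, Qty --> PostalCode, WarehouseID applies; add {PostalCode} → now {City, PostalCode, Qty, UnitPrice, WarehouseID}.
No further FD applies.

{City, PostalCode, Qty, UnitPrice, WarehouseID}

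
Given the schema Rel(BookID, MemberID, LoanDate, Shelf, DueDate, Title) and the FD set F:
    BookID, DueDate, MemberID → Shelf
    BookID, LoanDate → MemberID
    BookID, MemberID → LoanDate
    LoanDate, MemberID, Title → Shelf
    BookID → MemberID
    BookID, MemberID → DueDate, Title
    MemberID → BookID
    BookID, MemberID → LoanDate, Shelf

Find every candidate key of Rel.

{BookID}, {MemberID}

Closure of {BookID} is {BookID, DueDate, LoanDate, MemberID, Shelf, Title}, the whole schema; {BookID} is a candidate key.
Closure of {MemberID} is {BookID, DueDate, LoanDate, MemberID, Shelf, Title}, the whole schema; {MemberID} is a candidate key.
These are minimal and exhaustive — every other superkey contains one of them.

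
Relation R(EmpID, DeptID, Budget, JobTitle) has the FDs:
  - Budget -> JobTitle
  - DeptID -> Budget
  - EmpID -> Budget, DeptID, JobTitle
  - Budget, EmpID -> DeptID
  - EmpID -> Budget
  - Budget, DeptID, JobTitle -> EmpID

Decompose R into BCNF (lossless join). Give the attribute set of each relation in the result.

Candidate keys of the original relation: {DeptID}, {EmpID}.
In {Budget, DeptID, EmpID, JobTitle}, {Budget} is not a superkey ({Budget}⁺ restricted to this set is {Budget, JobTitle}), so split on Budget -> JobTitle into {Budget, JobTitle} and {Budget, DeptID, EmpID}.
{Budget, JobTitle} has no BCNF violation.
{Budget, DeptID, EmpID} has no BCNF violation.

{Budget, DeptID, EmpID}; {Budget, JobTitle}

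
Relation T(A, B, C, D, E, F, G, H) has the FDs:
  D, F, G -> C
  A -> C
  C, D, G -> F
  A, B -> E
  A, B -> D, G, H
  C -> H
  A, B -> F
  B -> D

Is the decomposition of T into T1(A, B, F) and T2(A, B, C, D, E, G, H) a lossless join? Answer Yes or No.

T1 ∩ T2 = {A, B}; its closure under F is {A, B, C, D, E, F, G, H}.
Since T1 ⊆ {A, B, C, D, E, F, G, H}, the intersection is a superkey of T1; the decomposition is lossless.

Yes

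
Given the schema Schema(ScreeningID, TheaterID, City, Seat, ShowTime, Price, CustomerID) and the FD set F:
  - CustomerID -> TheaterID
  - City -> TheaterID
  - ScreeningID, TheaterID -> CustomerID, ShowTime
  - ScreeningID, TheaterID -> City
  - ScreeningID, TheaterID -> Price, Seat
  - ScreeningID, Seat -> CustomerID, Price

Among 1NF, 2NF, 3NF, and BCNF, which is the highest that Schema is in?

Candidate keys: {City, ScreeningID}, {CustomerID, ScreeningID}, {ScreeningID, Seat}, {ScreeningID, TheaterID}. Prime attributes: {City, CustomerID, ScreeningID, Seat, TheaterID}.
For CustomerID -> TheaterID we have {CustomerID}⁺ = {CustomerID, TheaterID}; {CustomerID} is not a superkey, so BCNF fails.
Since {TheaterID} ⊆ prime attributes and every other non-superkey FD also has a prime right side, the schema is in 3NF.

3NF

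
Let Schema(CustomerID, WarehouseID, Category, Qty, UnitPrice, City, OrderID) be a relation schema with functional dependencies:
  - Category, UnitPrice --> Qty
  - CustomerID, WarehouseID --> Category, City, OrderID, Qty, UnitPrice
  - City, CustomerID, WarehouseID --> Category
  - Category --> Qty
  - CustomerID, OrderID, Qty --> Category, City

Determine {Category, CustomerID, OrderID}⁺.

Start with {Category, CustomerID, OrderID}.
Category --> Qty applies; add {Qty} → now {Category, CustomerID, OrderID, Qty}.
CustomerID, OrderID, Qty --> Category, City applies; add {City} → now {Category, City, CustomerID, OrderID, Qty}.
No further FD applies.

{Category, City, CustomerID, OrderID, Qty}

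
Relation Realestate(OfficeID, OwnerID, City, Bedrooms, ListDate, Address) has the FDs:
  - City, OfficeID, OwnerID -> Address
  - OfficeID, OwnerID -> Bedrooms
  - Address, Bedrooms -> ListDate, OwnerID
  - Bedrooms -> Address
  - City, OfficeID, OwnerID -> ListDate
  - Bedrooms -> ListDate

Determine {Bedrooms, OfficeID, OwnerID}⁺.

Start with {Bedrooms, OfficeID, OwnerID}.
Bedrooms -> Address applies; add {Address} → now {Address, Bedrooms, OfficeID, OwnerID}.
Bedrooms -> ListDate applies; add {ListDate} → now {Address, Bedrooms, ListDate, OfficeID, OwnerID}.
No further FD applies.

{Address, Bedrooms, ListDate, OfficeID, OwnerID}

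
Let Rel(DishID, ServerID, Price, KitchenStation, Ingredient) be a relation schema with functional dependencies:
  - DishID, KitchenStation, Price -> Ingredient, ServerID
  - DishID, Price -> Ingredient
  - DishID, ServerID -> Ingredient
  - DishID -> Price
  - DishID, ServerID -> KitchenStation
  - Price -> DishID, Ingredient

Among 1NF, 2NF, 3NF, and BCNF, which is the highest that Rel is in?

1NF

Candidate keys: {DishID, KitchenStation}, {DishID, ServerID}, {KitchenStation, Price}, {Price, ServerID}. Prime attributes: {DishID, KitchenStation, Price, ServerID}.
DishID, Price -> Ingredient: {DishID, Price}⁺ = {DishID, Ingredient, Price}, which is not all of the attributes, so the left side is not a superkey — BCNF is violated.
DishID, Price -> Ingredient has non-prime {Ingredient} on the right and a non-superkey on the left, so 3NF fails.
The proper key subset {DishID} of {DishID, KitchenStation} determines non-prime {Ingredient}, so the relation is not even in 2NF.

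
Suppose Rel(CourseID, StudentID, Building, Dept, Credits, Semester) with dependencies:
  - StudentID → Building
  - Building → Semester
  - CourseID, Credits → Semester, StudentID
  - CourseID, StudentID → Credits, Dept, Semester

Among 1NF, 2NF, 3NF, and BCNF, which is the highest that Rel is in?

Candidate keys: {CourseID, Credits}, {CourseID, StudentID}. Prime attributes: {CourseID, Credits, StudentID}.
For StudentID → Building we have {StudentID}⁺ = {Building, Semester, StudentID}; {StudentID} is not a superkey, so BCNF fails.
StudentID → Building has non-prime {Building} on the right and a non-superkey on the left, so 3NF fails.
Since {StudentID} ⊂ {CourseID, StudentID} and {StudentID}⁺ ⊇ {Building, Semester} with {Building, Semester} non-prime, there is a partial dependency; 2NF fails.

1NF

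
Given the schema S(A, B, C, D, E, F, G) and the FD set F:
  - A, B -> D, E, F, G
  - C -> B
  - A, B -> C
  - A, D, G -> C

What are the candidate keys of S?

Attributes never on any right-hand side: {A} — every candidate key must contain it.
{A, B}⁺ = {A, B, C, D, E, F, G}, which is every attribute, so {A, B} is a candidate key.
{A, C}⁺ = {A, B, C, D, E, F, G}, which is every attribute, so {A, C} is a candidate key.
{A, D, G}⁺ = {A, B, C, D, E, F, G}, which is every attribute, so {A, D, G} is a candidate key.
Any other superkey properly contains one of these, so there are no further candidate keys.

{A, B}, {A, C}, {A, D, G}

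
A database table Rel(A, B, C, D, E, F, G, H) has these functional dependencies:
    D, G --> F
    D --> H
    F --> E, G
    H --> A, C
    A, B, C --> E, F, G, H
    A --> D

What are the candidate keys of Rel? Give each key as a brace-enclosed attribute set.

{A, B}, {B, D}, {B, H}

No FD produces {B}, so it must be in every candidate key.
Closure of {A, B} is {A, B, C, D, E, F, G, H}, the whole schema; {A, B} is a candidate key.
Closure of {B, D} is {A, B, C, D, E, F, G, H}, the whole schema; {B, D} is a candidate key.
Closure of {B, H} is {A, B, C, D, E, F, G, H}, the whole schema; {B, H} is a candidate key.
Any other superkey properly contains one of these, so there are no further candidate keys.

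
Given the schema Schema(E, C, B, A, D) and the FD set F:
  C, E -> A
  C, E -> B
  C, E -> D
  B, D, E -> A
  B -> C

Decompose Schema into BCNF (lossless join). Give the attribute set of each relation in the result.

Candidate keys of the original relation: {B, E}, {C, E}.
{A, B, C, D, E}: {B} determines {B, C} here but is not a superkey — split on B -> C, giving {B, C} and {A, B, D, E}.
{B, C} has no BCNF violation.
{A, B, D, E} has no BCNF violation.

{A, B, D, E}; {B, C}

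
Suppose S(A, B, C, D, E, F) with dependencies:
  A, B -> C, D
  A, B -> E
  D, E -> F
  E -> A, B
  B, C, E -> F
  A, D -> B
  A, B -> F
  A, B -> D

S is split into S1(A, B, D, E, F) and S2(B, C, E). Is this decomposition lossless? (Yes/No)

Yes

S1 ∩ S2 = {B, E}; its closure under F is {A, B, C, D, E, F}.
Since S1 ⊆ {A, B, C, D, E, F}, the intersection is a superkey of S1; the decomposition is lossless.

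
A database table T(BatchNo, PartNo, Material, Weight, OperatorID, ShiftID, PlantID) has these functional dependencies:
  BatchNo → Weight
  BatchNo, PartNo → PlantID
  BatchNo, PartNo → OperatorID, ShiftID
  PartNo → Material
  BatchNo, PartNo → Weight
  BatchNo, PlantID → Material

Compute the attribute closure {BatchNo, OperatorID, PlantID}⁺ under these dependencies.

{BatchNo, Material, OperatorID, PlantID, Weight}

Start with {BatchNo, OperatorID, PlantID}.
BatchNo → Weight applies; add {Weight} → now {BatchNo, OperatorID, PlantID, Weight}.
BatchNo, PlantID → Material applies; add {Material} → now {BatchNo, Material, OperatorID, PlantID, Weight}.
No further FD applies.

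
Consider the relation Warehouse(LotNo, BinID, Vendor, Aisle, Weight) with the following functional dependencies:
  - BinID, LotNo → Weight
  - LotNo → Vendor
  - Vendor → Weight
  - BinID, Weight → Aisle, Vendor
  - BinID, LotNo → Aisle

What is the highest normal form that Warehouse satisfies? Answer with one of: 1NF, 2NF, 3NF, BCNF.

1NF

Candidate key: {BinID, LotNo}. Prime attributes: {BinID, LotNo}.
LotNo → Vendor breaks BCNF: {LotNo}⁺ = {LotNo, Vendor, Weight}, so {LotNo} is not a superkey.
LotNo → Vendor determines the non-prime attribute {Vendor} from a non-superkey — 3NF is violated.
The proper key subset {LotNo} of {BinID, LotNo} determines non-prime {Vendor, Weight}, so the relation is not even in 2NF.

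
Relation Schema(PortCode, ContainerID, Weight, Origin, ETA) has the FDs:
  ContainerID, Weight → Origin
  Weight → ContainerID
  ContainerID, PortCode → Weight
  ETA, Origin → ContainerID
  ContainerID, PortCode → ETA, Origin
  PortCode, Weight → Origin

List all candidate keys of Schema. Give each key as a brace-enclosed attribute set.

{ContainerID, PortCode}, {ETA, Origin, PortCode}, {PortCode, Weight}

Attributes never on any right-hand side: {PortCode} — every candidate key must contain it.
Closure of {ContainerID, PortCode} is {ContainerID, ETA, Origin, PortCode, Weight}, the whole schema; {ContainerID, PortCode} is a candidate key.
Closure of {PortCode, Weight} is {ContainerID, ETA, Origin, PortCode, Weight}, the whole schema; {PortCode, Weight} is a candidate key.
Closure of {ETA, Origin, PortCode} is {ContainerID, ETA, Origin, PortCode, Weight}, the whole schema; {ETA, Origin, PortCode} is a candidate key.
No proper subset of any of these is a key, and no other minimal superkey exists.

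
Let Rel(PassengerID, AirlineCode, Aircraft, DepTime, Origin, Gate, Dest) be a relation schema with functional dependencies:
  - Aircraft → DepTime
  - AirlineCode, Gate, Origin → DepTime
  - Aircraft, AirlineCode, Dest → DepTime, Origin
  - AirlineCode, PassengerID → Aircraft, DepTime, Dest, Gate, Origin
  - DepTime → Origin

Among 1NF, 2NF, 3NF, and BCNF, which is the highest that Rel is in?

Candidate key: {AirlineCode, PassengerID}. Prime attributes: {AirlineCode, PassengerID}.
Aircraft → DepTime: {Aircraft}⁺ = {Aircraft, DepTime, Origin}, which is not all of the attributes, so the left side is not a superkey — BCNF is violated.
Aircraft → DepTime determines the non-prime attribute {DepTime} from a non-superkey — 3NF is violated.
No proper subset of a key has a non-prime attribute in its closure, so there is no partial dependency; 2NF holds.

2NF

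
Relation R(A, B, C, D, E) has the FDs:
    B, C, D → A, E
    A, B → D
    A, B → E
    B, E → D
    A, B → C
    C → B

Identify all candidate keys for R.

{A, B}, {A, C}, {C, D}, {C, E}

{A, B}⁺ = {A, B, C, D, E} — all of the relation — so {A, B} is a candidate key.
{A, C}⁺ = {A, B, C, D, E} — all of the relation — so {A, C} is a candidate key.
{C, D}⁺ = {A, B, C, D, E} — all of the relation — so {C, D} is a candidate key.
{C, E}⁺ = {A, B, C, D, E} — all of the relation — so {C, E} is a candidate key.
These are minimal and exhaustive — every other superkey contains one of them.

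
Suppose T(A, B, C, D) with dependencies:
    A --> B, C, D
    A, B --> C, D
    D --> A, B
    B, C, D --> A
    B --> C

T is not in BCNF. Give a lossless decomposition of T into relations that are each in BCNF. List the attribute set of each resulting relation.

{A, B, D}; {B, C}

Candidate keys of the original relation: {A}, {D}.
In {A, B, C, D}, {B} is not a superkey ({B}⁺ restricted to this set is {B, C}), so split on B --> C into {B, C} and {A, B, D}.
{B, C} is in BCNF.
{A, B, D} is in BCNF.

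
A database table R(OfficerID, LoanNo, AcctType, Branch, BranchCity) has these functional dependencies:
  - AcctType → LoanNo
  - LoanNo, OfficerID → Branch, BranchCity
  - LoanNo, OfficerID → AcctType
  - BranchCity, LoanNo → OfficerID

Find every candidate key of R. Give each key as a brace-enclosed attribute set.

{AcctType, BranchCity}, {AcctType, OfficerID}, {BranchCity, LoanNo}, {LoanNo, OfficerID}

{AcctType, BranchCity}⁺ = {AcctType, Branch, BranchCity, LoanNo, OfficerID}, which is every attribute, so {AcctType, BranchCity} is a candidate key.
{AcctType, OfficerID}⁺ = {AcctType, Branch, BranchCity, LoanNo, OfficerID}, which is every attribute, so {AcctType, OfficerID} is a candidate key.
{BranchCity, LoanNo}⁺ = {AcctType, Branch, BranchCity, LoanNo, OfficerID}, which is every attribute, so {BranchCity, LoanNo} is a candidate key.
{LoanNo, OfficerID}⁺ = {AcctType, Branch, BranchCity, LoanNo, OfficerID}, which is every attribute, so {LoanNo, OfficerID} is a candidate key.
Any other superkey properly contains one of these, so there are no further candidate keys.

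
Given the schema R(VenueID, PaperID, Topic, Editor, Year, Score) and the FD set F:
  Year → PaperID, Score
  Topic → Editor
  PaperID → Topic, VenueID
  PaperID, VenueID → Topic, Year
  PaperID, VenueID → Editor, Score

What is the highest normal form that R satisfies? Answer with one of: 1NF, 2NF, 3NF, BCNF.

Candidate keys: {PaperID}, {Year}. Prime attributes: {PaperID, Year}.
Topic → Editor breaks BCNF: {Topic}⁺ = {Editor, Topic}, so {Topic} is not a superkey.
Topic → Editor has non-prime {Editor} on the right and a non-superkey on the left, so 3NF fails.
All keys have size 1, which rules out partial dependencies — 2NF is satisfied.

2NF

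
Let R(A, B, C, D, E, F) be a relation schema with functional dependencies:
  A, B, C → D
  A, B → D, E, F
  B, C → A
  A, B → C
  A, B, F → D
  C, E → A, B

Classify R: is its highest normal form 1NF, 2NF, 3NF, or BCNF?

Candidate keys: {A, B}, {B, C}, {C, E}. Prime attributes: {A, B, C, E}.
The left-hand side of every FD is a superkey, so BCNF is satisfied.

BCNF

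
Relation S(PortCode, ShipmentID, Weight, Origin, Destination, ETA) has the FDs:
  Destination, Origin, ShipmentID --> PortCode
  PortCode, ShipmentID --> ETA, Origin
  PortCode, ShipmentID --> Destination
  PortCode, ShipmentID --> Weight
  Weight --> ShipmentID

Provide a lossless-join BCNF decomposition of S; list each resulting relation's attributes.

Candidate keys of the original relation: {Destination, Origin, ShipmentID}, {Destination, Origin, Weight}, {PortCode, ShipmentID}, {PortCode, Weight}.
In {Destination, ETA, Origin, PortCode, ShipmentID, Weight}, {Weight} is not a superkey ({Weight}⁺ restricted to this set is {ShipmentID, Weight}), so split on Weight --> ShipmentID into {ShipmentID, Weight} and {Destination, ETA, Origin, PortCode, Weight}.
{ShipmentID, Weight}: every determinant is a superkey — BCNF.
{Destination, ETA, Origin, PortCode, Weight}: every determinant is a superkey — BCNF.

{Destination, ETA, Origin, PortCode, Weight}; {ShipmentID, Weight}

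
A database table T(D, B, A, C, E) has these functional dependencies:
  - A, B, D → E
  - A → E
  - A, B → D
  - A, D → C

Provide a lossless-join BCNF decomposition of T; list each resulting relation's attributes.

Candidate key of the original relation: {A, B}.
In {A, B, C, D, E}, {A} is not a superkey ({A}⁺ restricted to this set is {A, E}), so split on A → E into {A, E} and {A, B, C, D}.
{A, E} is in BCNF.
In {A, B, C, D}, {A, D} is not a superkey ({A, D}⁺ restricted to this set is {A, C, D}), so split on A, D → C into {A, C, D} and {A, B, D}.
{A, C, D} is in BCNF.
{A, B, D} is in BCNF.

{A, B, D}; {A, C, D}; {A, E}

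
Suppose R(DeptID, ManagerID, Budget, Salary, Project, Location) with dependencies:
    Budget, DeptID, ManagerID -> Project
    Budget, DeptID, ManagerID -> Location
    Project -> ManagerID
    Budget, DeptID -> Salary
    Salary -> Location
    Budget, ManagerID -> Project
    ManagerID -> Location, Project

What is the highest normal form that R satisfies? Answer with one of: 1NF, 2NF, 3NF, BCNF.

1NF

Candidate keys: {Budget, DeptID, ManagerID}, {Budget, DeptID, Project}. Prime attributes: {Budget, DeptID, ManagerID, Project}.
For Project -> ManagerID we have {Project}⁺ = {Location, ManagerID, Project}; {Project} is not a superkey, so BCNF fails.
Budget, DeptID -> Salary determines the non-prime attribute {Salary} from a non-superkey — 3NF is violated.
{ManagerID} is a proper subset of the key {Budget, DeptID, ManagerID}, and {ManagerID}⁺ contains the non-prime attribute {Location} — a partial dependency, so 2NF is violated.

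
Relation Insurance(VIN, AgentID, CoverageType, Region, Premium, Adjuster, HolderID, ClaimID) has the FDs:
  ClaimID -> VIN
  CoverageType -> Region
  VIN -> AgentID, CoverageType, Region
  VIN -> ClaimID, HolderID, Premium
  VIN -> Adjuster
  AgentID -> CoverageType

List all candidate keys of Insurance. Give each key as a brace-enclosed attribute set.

{ClaimID}⁺ = {Adjuster, AgentID, ClaimID, CoverageType, HolderID, Premium, Region, VIN} — all of the relation — so {ClaimID} is a candidate key.
{VIN}⁺ = {Adjuster, AgentID, ClaimID, CoverageType, HolderID, Premium, Region, VIN} — all of the relation — so {VIN} is a candidate key.
These are minimal and exhaustive — every other superkey contains one of them.

{ClaimID}, {VIN}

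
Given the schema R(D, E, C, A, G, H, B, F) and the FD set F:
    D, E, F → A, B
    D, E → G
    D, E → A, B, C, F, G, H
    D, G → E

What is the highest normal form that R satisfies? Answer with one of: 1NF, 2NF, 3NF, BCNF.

Candidate keys: {D, E}, {D, G}. Prime attributes: {D, E, G}.
Every FD has a superkey on the left, so the relation is in BCNF.

BCNF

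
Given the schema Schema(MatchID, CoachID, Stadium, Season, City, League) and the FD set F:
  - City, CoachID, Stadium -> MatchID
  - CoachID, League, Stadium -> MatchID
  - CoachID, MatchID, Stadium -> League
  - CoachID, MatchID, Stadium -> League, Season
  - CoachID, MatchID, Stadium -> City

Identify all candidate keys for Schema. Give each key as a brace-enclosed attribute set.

{City, CoachID, Stadium}, {CoachID, League, Stadium}, {CoachID, MatchID, Stadium}

Attributes never on any right-hand side: {CoachID, Stadium} — every candidate key must contain all of them.
{City, CoachID, Stadium}⁺ = {City, CoachID, League, MatchID, Season, Stadium}, which is every attribute, so {City, CoachID, Stadium} is a candidate key.
{CoachID, League, Stadium}⁺ = {City, CoachID, League, MatchID, Season, Stadium}, which is every attribute, so {CoachID, League, Stadium} is a candidate key.
{CoachID, MatchID, Stadium}⁺ = {City, CoachID, League, MatchID, Season, Stadium}, which is every attribute, so {CoachID, MatchID, Stadium} is a candidate key.
These are minimal and exhaustive — every other superkey contains one of them.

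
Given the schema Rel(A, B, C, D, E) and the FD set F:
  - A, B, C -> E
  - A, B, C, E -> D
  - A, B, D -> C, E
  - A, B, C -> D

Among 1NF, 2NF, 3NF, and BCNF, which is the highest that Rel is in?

Candidate keys: {A, B, C}, {A, B, D}. Prime attributes: {A, B, C, D}.
Each dependency's left side is a superkey — BCNF holds.

BCNF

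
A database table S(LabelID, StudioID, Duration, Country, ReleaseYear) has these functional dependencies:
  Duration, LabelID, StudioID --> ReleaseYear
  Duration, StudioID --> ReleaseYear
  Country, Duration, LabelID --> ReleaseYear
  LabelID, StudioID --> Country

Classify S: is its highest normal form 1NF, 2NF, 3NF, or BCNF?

Candidate key: {Duration, LabelID, StudioID}. Prime attributes: {Duration, LabelID, StudioID}.
Duration, StudioID --> ReleaseYear breaks BCNF: {Duration, StudioID}⁺ = {Duration, ReleaseYear, StudioID}, so {Duration, StudioID} is not a superkey.
Duration, StudioID --> ReleaseYear has non-prime {ReleaseYear} on the right and a non-superkey on the left, so 3NF fails.
The proper key subset {Duration, StudioID} of {Duration, LabelID, StudioID} determines non-prime {ReleaseYear}, so the relation is not even in 2NF.

1NF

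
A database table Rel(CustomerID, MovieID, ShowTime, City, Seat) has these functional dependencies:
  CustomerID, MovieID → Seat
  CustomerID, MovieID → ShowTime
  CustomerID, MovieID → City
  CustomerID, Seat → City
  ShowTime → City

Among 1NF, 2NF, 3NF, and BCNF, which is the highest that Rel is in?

Candidate key: {CustomerID, MovieID}. Prime attributes: {CustomerID, MovieID}.
For CustomerID, Seat → City we have {CustomerID, Seat}⁺ = {City, CustomerID, Seat}; {CustomerID, Seat} is not a superkey, so BCNF fails.
CustomerID, Seat → City determines the non-prime attribute {City} from a non-superkey — 3NF is violated.
Checking every proper subset of each key, none determines a non-prime attribute — 2NF is satisfied.

2NF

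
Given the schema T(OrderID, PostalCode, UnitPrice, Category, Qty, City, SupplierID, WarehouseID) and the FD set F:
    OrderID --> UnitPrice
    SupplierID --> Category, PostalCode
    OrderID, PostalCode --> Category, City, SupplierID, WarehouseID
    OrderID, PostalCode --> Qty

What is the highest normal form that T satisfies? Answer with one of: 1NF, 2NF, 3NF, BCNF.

1NF

Candidate keys: {OrderID, PostalCode}, {OrderID, SupplierID}. Prime attributes: {OrderID, PostalCode, SupplierID}.
OrderID --> UnitPrice breaks BCNF: {OrderID}⁺ = {OrderID, UnitPrice}, so {OrderID} is not a superkey.
OrderID --> UnitPrice has non-prime {UnitPrice} on the right and a non-superkey on the left, so 3NF fails.
{OrderID} is a proper subset of the key {OrderID, PostalCode}, and {OrderID}⁺ contains the non-prime attribute {UnitPrice} — a partial dependency, so 2NF is violated.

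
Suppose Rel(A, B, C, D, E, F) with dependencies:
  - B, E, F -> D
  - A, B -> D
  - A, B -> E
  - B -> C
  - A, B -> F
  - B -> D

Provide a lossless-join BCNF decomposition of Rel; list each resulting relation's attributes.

Candidate key of the original relation: {A, B}.
Within {A, B, C, D, E, F}: {B, E, F}⁺ ∩ {A, B, C, D, E, F} = {B, C, D, E, F}, not the whole set, so B, E, F -> C, D violates BCNF; decompose into {B, C, D, E, F} and {A, B, E, F}.
Within {B, C, D, E, F}: {B}⁺ ∩ {B, C, D, E, F} = {B, C, D}, not the whole set, so B -> C, D violates BCNF; decompose into {B, C, D} and {B, E, F}.
{B, C, D} has no BCNF violation.
{B, E, F} has no BCNF violation.
{A, B, E, F} has no BCNF violation.

{A, B, E, F}; {B, C, D}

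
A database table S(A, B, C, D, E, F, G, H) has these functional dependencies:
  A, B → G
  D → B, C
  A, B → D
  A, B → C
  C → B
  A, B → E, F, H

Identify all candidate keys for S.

{A} never appears on the right of any FD, so every key must include it.
Closure of {A, B} is {A, B, C, D, E, F, G, H}, the whole schema; {A, B} is a candidate key.
Closure of {A, C} is {A, B, C, D, E, F, G, H}, the whole schema; {A, C} is a candidate key.
Closure of {A, D} is {A, B, C, D, E, F, G, H}, the whole schema; {A, D} is a candidate key.
These are minimal and exhaustive — every other superkey contains one of them.

{A, B}, {A, C}, {A, D}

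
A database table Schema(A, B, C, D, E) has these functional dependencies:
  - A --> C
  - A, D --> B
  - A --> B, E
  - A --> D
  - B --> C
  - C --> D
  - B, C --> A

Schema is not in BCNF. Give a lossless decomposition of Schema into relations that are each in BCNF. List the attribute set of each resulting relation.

{A, B, C, E}; {C, D}

Candidate keys of the original relation: {A}, {B}.
In {A, B, C, D, E}, {C} is not a superkey ({C}⁺ restricted to this set is {C, D}), so split on C --> D into {C, D} and {A, B, C, E}.
{C, D} has no BCNF violation.
{A, B, C, E} has no BCNF violation.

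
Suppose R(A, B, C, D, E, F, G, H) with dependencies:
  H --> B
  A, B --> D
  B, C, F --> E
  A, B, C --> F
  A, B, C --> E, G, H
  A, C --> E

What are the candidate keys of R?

{A, B, C}, {A, C, H}

No FD produces {A, C}, so they must be in every candidate key.
{A, B, C}⁺ = {A, B, C, D, E, F, G, H}, which is every attribute, so {A, B, C} is a candidate key.
{A, C, H}⁺ = {A, B, C, D, E, F, G, H}, which is every attribute, so {A, C, H} is a candidate key.
Any other superkey properly contains one of these, so there are no further candidate keys.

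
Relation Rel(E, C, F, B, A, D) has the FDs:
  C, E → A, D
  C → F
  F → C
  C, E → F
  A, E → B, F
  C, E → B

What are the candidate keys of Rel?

{A, E}, {C, E}, {E, F}

Attributes never on any right-hand side: {E} — every candidate key must contain it.
{A, E}⁺ = {A, B, C, D, E, F} — all of the relation — so {A, E} is a candidate key.
{C, E}⁺ = {A, B, C, D, E, F} — all of the relation — so {C, E} is a candidate key.
{E, F}⁺ = {A, B, C, D, E, F} — all of the relation — so {E, F} is a candidate key.
Any other superkey properly contains one of these, so there are no further candidate keys.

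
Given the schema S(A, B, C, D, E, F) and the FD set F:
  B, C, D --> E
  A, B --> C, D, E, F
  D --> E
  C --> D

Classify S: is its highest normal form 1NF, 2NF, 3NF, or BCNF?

2NF

Candidate key: {A, B}. Prime attributes: {A, B}.
B, C, D --> E breaks BCNF: {B, C, D}⁺ = {B, C, D, E}, so {B, C, D} is not a superkey.
Because {E} is non-prime and the left side of B, C, D --> E is not a superkey, the relation is not in 3NF.
No non-prime attribute depends on a proper subset of any candidate key, so 2NF holds.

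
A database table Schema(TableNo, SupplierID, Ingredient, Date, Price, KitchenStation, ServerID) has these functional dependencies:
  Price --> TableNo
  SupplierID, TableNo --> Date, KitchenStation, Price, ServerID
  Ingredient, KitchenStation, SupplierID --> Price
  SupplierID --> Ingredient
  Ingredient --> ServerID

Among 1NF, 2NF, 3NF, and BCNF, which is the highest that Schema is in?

1NF

Candidate keys: {KitchenStation, SupplierID}, {Price, SupplierID}, {SupplierID, TableNo}. Prime attributes: {KitchenStation, Price, SupplierID, TableNo}.
For Price --> TableNo we have {Price}⁺ = {Price, TableNo}; {Price} is not a superkey, so BCNF fails.
SupplierID --> Ingredient determines the non-prime attribute {Ingredient} from a non-superkey — 3NF is violated.
Since {SupplierID} ⊂ {KitchenStation, SupplierID} and {SupplierID}⁺ ⊇ {Ingredient, ServerID} with {Ingredient, ServerID} non-prime, there is a partial dependency; 2NF fails.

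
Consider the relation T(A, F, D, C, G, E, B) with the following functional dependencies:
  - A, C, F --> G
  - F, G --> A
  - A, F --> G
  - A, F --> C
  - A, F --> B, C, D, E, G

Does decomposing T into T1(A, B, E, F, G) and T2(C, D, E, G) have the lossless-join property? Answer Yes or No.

No

The shared attributes are {E, G} and {E, G}⁺ = {E, G}.
T1 ⊄ {E, G} and T2 ⊄ {E, G}, so the split is lossy.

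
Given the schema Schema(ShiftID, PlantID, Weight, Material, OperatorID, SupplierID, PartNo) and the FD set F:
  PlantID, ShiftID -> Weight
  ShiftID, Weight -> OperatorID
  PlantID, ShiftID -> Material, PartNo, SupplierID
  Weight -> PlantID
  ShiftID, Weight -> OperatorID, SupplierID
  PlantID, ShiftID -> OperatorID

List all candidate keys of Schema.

Attributes never on any right-hand side: {ShiftID} — every candidate key must contain it.
{PlantID, ShiftID}⁺ = {Material, OperatorID, PartNo, PlantID, ShiftID, SupplierID, Weight} — all of the relation — so {PlantID, ShiftID} is a candidate key.
{ShiftID, Weight}⁺ = {Material, OperatorID, PartNo, PlantID, ShiftID, SupplierID, Weight} — all of the relation — so {ShiftID, Weight} is a candidate key.
These are minimal and exhaustive — every other superkey contains one of them.

{PlantID, ShiftID}, {ShiftID, Weight}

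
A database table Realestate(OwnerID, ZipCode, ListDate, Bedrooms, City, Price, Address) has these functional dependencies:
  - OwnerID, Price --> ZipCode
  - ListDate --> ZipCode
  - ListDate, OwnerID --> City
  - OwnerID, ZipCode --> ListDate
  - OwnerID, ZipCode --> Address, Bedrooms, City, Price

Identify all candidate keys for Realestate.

{OwnerID} never appears on the right of any FD, so every key must include it.
Closure of {ListDate, OwnerID} is {Address, Bedrooms, City, ListDate, OwnerID, Price, ZipCode}, the whole schema; {ListDate, OwnerID} is a candidate key.
Closure of {OwnerID, Price} is {Address, Bedrooms, City, ListDate, OwnerID, Price, ZipCode}, the whole schema; {OwnerID, Price} is a candidate key.
Closure of {OwnerID, ZipCode} is {Address, Bedrooms, City, ListDate, OwnerID, Price, ZipCode}, the whole schema; {OwnerID, ZipCode} is a candidate key.
Any other superkey properly contains one of these, so there are no further candidate keys.

{ListDate, OwnerID}, {OwnerID, Price}, {OwnerID, ZipCode}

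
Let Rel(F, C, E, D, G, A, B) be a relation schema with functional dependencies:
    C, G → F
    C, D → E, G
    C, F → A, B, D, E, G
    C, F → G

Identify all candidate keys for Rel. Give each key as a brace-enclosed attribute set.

{C, D}, {C, F}, {C, G}

{C} never appears on the right of any FD, so every key must include it.
Closure of {C, D} is {A, B, C, D, E, F, G}, the whole schema; {C, D} is a candidate key.
Closure of {C, F} is {A, B, C, D, E, F, G}, the whole schema; {C, F} is a candidate key.
Closure of {C, G} is {A, B, C, D, E, F, G}, the whole schema; {C, G} is a candidate key.
These are minimal and exhaustive — every other superkey contains one of them.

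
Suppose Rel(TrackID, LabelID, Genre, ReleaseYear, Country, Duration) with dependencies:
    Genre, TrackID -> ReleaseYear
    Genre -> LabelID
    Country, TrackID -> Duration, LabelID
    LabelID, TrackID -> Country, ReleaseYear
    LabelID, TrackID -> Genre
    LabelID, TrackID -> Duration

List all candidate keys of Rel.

{Country, TrackID}, {Genre, TrackID}, {LabelID, TrackID}

{TrackID} never appears on the right of any FD, so every key must include it.
{Country, TrackID}⁺ = {Country, Duration, Genre, LabelID, ReleaseYear, TrackID} — all of the relation — so {Country, TrackID} is a candidate key.
{Genre, TrackID}⁺ = {Country, Duration, Genre, LabelID, ReleaseYear, TrackID} — all of the relation — so {Genre, TrackID} is a candidate key.
{LabelID, TrackID}⁺ = {Country, Duration, Genre, LabelID, ReleaseYear, TrackID} — all of the relation — so {LabelID, TrackID} is a candidate key.
These are minimal and exhaustive — every other superkey contains one of them.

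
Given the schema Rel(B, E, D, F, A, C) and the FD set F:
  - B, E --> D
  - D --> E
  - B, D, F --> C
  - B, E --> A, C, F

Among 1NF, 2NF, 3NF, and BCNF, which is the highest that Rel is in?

Candidate keys: {B, D}, {B, E}. Prime attributes: {B, D, E}.
D --> E breaks BCNF: {D}⁺ = {D, E}, so {D} is not a superkey.
Since {E} ⊆ prime attributes and every other non-superkey FD also has a prime right side, the schema is in 3NF.

3NF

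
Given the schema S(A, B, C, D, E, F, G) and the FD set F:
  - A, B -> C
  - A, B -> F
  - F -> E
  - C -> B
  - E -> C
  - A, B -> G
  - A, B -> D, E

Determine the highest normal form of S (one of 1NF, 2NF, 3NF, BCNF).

3NF

Candidate keys: {A, B}, {A, C}, {A, E}, {A, F}. Prime attributes: {A, B, C, E, F}.
F -> E: {F}⁺ = {B, C, E, F}, which is not all of the attributes, so the left side is not a superkey — BCNF is violated.
But every attribute on its right side ({E}) is prime, and the same holds for every other non-superkey FD, so 3NF still holds.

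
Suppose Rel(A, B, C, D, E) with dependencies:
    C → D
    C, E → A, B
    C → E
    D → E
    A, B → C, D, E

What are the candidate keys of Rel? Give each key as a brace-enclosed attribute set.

{A, B}, {C}

{C} is a candidate key since {C}⁺ = {A, B, C, D, E} covers every attribute.
{A, B} is a candidate key since {A, B}⁺ = {A, B, C, D, E} covers every attribute.
These are minimal and exhaustive — every other superkey contains one of them.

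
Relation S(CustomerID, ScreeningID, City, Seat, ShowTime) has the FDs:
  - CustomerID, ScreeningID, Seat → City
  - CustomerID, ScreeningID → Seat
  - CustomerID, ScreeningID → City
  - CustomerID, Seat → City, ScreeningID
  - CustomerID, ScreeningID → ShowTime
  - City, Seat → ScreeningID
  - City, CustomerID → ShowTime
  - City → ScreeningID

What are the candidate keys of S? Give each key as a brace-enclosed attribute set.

{City, CustomerID}, {CustomerID, ScreeningID}, {CustomerID, Seat}

{CustomerID} never appears on the right of any FD, so every key must include it.
{City, CustomerID}⁺ = {City, CustomerID, ScreeningID, Seat, ShowTime} — all of the relation — so {City, CustomerID} is a candidate key.
{CustomerID, ScreeningID}⁺ = {City, CustomerID, ScreeningID, Seat, ShowTime} — all of the relation — so {CustomerID, ScreeningID} is a candidate key.
{CustomerID, Seat}⁺ = {City, CustomerID, ScreeningID, Seat, ShowTime} — all of the relation — so {CustomerID, Seat} is a candidate key.
No proper subset of any of these is a key, and no other minimal superkey exists.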